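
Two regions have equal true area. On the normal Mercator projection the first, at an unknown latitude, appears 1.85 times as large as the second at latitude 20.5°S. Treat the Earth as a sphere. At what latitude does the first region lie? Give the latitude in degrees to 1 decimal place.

Mercator areal scale is sec²φ, so apparent-area ratio = sec²φ₁ / sec²φ₂ = cos²φ₂ / cos²φ₁.
cos²φ₂ / cos²φ₁ = 1.85  ⇒  cos φ₁ = cos 20.5° / √1.85 = 0.9367/1.360 = 0.6887.
φ₁ = arccos(0.6887) ≈ 46.5°.

46.5°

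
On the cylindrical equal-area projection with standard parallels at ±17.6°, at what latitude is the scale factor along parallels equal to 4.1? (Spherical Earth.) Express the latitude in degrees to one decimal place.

76.6°

Cylindrical equal-area (φ₀ = 17.6°): h = cos φ / cos 17.6° along meridians, k = cos 17.6° / cos φ along parallels; h·k = 1.
k = cos φ₀ / cos φ = 4.1  ⇒  cos φ = cos 17.6° / 4.1 = 0.2325.
φ = arccos(0.2325) ≈ 76.6°.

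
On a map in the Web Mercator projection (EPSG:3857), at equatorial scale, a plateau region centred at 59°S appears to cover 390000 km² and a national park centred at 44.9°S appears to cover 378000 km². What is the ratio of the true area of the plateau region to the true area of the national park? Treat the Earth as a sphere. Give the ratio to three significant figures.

Since Mercator area scale is 1/cos²φ, the true area equals the apparent area multiplied by cos²φ.
True area of plateau region: 390000 × cos²(59°) = 390000 × 0.2653 = 103500 km².
True area of national park: 378000 × cos²(44.9°) = 378000 × 0.5017 = 189700 km².
Ratio = 103500 / 189700 ≈ 0.545.

0.545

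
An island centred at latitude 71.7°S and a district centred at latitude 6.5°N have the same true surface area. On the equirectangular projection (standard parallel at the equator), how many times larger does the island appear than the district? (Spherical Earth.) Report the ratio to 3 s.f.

Plate carrée maps x = Rλ, y = Rφ. The meridian scale is h = 1 and the parallel scale is k = 1/cos φ = sec φ.
Areal scale at 71.7°: h·k = 1.000 × 3.185 = 3.185.
Areal scale at 6.5°: h·k = 1.000 × 1.006 = 1.006.
Ratio = 3.185/1.006 ≈ 3.16.

3.16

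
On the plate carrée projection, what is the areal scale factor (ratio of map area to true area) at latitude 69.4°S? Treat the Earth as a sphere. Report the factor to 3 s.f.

2.84

Plate carrée maps x = Rλ, y = Rφ. The meridian scale is h = 1 and the parallel scale is k = 1/cos φ = sec φ.
Areal scale = h·k = 1 × sec φ; at 69.4°, h = 1.000, k = 2.842, so h·k = 2.842.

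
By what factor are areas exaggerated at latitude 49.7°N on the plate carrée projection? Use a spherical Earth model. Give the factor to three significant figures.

Plate carrée maps x = Rλ, y = Rφ. The meridian scale is h = 1 and the parallel scale is k = 1/cos φ = sec φ.
Areal scale = h·k = 1 × sec φ; at 49.7°, h = 1.000, k = 1.546, so h·k = 1.546.

1.55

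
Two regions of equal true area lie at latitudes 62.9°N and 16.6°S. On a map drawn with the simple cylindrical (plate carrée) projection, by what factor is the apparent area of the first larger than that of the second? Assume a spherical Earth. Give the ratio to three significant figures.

2.10

Plate carrée maps x = Rλ, y = Rφ. The meridian scale is h = 1 and the parallel scale is k = 1/cos φ = sec φ.
Areal scale at 62.9°: h·k = 1.000 × 2.195 = 2.195.
Areal scale at 16.6°: h·k = 1.000 × 1.043 = 1.043.
Ratio = 2.195/1.043 ≈ 2.10.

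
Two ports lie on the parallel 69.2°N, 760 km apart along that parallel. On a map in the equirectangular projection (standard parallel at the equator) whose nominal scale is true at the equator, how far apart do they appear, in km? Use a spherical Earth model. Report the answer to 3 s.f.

Plate carrée maps x = Rλ, y = Rφ. The meridian scale is h = 1 and the parallel scale is k = 1/cos φ = sec φ.
Along the parallel, k = sec 69.2° = 1/0.3551 = 2.816.
Map distance = 760 × 2.816 ≈ 2140 km.

2140 km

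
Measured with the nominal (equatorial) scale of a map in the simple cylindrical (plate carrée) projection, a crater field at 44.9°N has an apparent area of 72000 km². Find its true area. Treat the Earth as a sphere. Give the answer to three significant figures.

51000 km²

In the plate carrée (x = Rλ, y = Rφ), meridians are true-scale (h = 1) and parallels are stretched by k = sec φ.
Areal scale = h·k = 1 × sec φ; at 44.9°, h = 1.000, k = 1.412, so h·k = 1.412.
True area = apparent / (areal scale) = 72000 / 1.412 ≈ 51000 km².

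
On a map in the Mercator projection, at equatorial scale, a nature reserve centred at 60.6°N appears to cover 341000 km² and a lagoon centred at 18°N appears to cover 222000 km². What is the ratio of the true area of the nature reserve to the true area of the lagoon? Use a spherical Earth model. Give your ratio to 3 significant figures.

Since Mercator area scale is 1/cos²φ, the true area equals the apparent area multiplied by cos²φ.
True area of nature reserve: 341000 × cos²(60.6°) = 341000 × 0.2410 = 82180 km².
True area of lagoon: 222000 × cos²(18°) = 222000 × 0.9045 = 200800 km².
Ratio = 82180 / 200800 ≈ 0.409.

0.409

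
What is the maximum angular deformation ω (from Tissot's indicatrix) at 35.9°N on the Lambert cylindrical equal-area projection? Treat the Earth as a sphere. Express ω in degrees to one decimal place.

The Lambert cylindrical equal-area projection is the cylindrical equal-area projection with its standard parallel at the equator (φ₀ = 0). For cylindrical equal-area with standard parallel φ₀, h = cos φ / cos φ₀ and k = cos φ₀ / cos φ, so h·k = 1.
At 35.9°: h = 0.8100, k = 1.235; principal scales a = 1.235, b = 0.8100.
sin(ω/2) = (a − b)/(a + b) = 0.4245/2.045 = 0.2076, so ω = 2 arcsin(0.2076) ≈ 24.0°.

24.0°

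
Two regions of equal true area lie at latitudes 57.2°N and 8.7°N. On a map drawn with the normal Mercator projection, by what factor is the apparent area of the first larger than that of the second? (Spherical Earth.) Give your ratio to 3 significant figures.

3.33

On Mercator, area is exaggerated by sec²φ = 1/cos²φ.
At 57.2°: sec²(57.2°) = 1/0.5417² = 3.408.
At 8.7°: sec²(8.7°) = 1/0.9885² = 1.023.
Ratio = 3.408/1.023 = cos²(8.7°)/cos²(57.2°) ≈ 3.33.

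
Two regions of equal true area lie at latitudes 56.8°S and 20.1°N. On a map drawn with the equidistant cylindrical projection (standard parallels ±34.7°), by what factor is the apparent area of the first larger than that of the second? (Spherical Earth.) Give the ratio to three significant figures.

In the equirectangular projection with standard parallel φ₀ = 34.7° (x = Rλ cos φ₀, y = Rφ), meridians are true-scale (h = 1) and the parallel scale is k = cos φ₀ / cos φ.
Areal scale at 56.8°: h·k = 1.000 × 1.501 = 1.501.
Areal scale at 20.1°: h·k = 1.000 × 0.8755 = 0.8755.
Ratio = 1.501/0.8755 ≈ 1.72.

1.72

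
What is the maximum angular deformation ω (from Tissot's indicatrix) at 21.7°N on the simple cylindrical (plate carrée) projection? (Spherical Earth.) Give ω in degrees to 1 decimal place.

In the plate carrée (x = Rλ, y = Rφ), meridians are true-scale (h = 1) and parallels are stretched by k = sec φ.
At 21.7°: h = 1.000, k = 1.076; principal scales a = 1.076, b = 1.000.
sin(ω/2) = (a − b)/(a + b) = 0.07627/2.076 = 0.03674, so ω = 2 arcsin(0.03674) ≈ 4.2°.

4.2°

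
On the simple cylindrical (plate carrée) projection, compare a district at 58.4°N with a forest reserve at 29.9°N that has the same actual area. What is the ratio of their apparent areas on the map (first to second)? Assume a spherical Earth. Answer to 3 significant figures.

In the plate carrée (x = Rλ, y = Rφ), meridians are true-scale (h = 1) and parallels are stretched by k = sec φ.
Areal scale at 58.4°: h·k = 1.000 × 1.908 = 1.908.
Areal scale at 29.9°: h·k = 1.000 × 1.154 = 1.154.
Ratio = 1.908/1.154 ≈ 1.65.

1.65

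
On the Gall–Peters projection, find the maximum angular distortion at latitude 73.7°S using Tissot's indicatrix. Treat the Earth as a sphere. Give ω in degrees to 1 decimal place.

93.4°

Gall–Peters is a cylindrical equal-area projection with standard parallels at ±45°. Cylindrical equal-area (φ₀ = 45°): h = cos φ / cos 45° along meridians, k = cos 45° / cos φ along parallels; h·k = 1.
At 73.7°: h = 0.3969, k = 2.519; principal scales a = 2.519, b = 0.3969.
sin(ω/2) = (a − b)/(a + b) = 2.122/2.916 = 0.7278, so ω = 2 arcsin(0.7278) ≈ 93.4°.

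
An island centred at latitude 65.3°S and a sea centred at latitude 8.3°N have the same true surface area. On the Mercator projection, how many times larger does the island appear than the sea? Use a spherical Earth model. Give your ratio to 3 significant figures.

5.61

Mercator is conformal with k = sec φ, so areal scale = k² = sec²φ.
At 65.3°: sec²(65.3°) = 1/0.4179² = 5.727.
At 8.3°: sec²(8.3°) = 1/0.9895² = 1.021.
Ratio = 5.727/1.021 = cos²(8.3°)/cos²(65.3°) ≈ 5.61.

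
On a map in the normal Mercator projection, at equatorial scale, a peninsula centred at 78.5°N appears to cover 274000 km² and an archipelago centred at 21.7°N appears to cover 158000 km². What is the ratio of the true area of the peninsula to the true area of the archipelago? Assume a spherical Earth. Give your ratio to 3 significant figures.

0.0798

On Mercator the areal scale is sec²φ, so true area = apparent × cos²φ.
True area of peninsula: 274000 × cos²(78.5°) = 274000 × 0.03975 = 10890 km².
True area of archipelago: 158000 × cos²(21.7°) = 158000 × 0.8633 = 136400 km².
Ratio = 10890 / 136400 ≈ 0.0798.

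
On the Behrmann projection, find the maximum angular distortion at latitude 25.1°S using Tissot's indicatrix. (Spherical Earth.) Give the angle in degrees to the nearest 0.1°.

5.1°

Behrmann is a cylindrical equal-area projection with standard parallels at ±30°. Cylindrical equal-area (φ₀ = 30°): h = cos φ / cos 30° along meridians, k = cos 30° / cos φ along parallels; h·k = 1.
At 25.1°: h = 1.046, k = 0.9563; principal scales a = 1.046, b = 0.9563.
sin(ω/2) = (a − b)/(a + b) = 0.08933/2.002 = 0.04462, so ω = 2 arcsin(0.04462) ≈ 5.1°.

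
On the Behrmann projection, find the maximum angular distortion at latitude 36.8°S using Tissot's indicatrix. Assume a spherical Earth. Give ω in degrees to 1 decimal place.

9.0°

The Behrmann projection is cylindrical equal-area with φ₀ = 30°. For cylindrical equal-area with standard parallel φ₀, h = cos φ / cos φ₀ and k = cos φ₀ / cos φ, so h·k = 1.
At 36.8°: h = 0.9246, k = 1.082; principal scales a = 1.082, b = 0.9246.
sin(ω/2) = (a − b)/(a + b) = 0.1569/2.006 = 0.07823, so ω = 2 arcsin(0.07823) ≈ 9.0°.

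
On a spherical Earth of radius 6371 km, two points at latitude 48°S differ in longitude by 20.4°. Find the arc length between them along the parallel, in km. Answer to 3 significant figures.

1520 km

Arc length along a parallel = R cos φ · Δλ (with Δλ in radians).
= 6371 × cos 48° × (20.4° × π/180) = 6371 × 0.6691 × 0.3560 ≈ 1520 km.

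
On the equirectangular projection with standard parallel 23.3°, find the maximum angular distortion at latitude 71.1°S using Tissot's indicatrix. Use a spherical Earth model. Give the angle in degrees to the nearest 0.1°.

With standard parallel φ₀ = 23.3°, the equirectangular projection gives x = Rλ cos φ₀, y = Rφ, so h = 1 and k = cos 23.3° / cos φ.
At 71.1°: h = 1.000, k = 2.835; principal scales a = 2.835, b = 1.000.
sin(ω/2) = (a − b)/(a + b) = 1.835/3.835 = 0.4785, so ω = 2 arcsin(0.4785) ≈ 57.2°.

57.2°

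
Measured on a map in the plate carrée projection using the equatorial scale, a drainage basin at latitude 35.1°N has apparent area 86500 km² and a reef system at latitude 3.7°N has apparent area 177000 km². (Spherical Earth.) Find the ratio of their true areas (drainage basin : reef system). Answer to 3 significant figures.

0.401

On the plate carrée, areal scale = h·k = 1 × sec φ, so true area = apparent × cos φ.
True area of drainage basin: 86500 × cos(35.1°) = 86500 × 0.8181 = 70770 km².
True area of reef system: 177000 × cos(3.7°) = 177000 × 0.9979 = 176600 km².
Ratio = 70770 / 176600 ≈ 0.401.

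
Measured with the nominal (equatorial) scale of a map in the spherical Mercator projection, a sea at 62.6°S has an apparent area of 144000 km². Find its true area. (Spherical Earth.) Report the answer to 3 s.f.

For Mercator, h = k = sec φ (a conformal cylindrical projection has a single point scale, 1/cos φ).
Areal scale = k² = sec²φ = 1/cos²(62.6°) = 1/0.4602² = 4.722.
True area = apparent / (areal scale) = 144000 / 4.722 ≈ 30500 km².

30500 km²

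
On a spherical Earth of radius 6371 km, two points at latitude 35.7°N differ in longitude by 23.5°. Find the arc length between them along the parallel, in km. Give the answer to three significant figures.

2120 km

Arc length along a parallel = R cos φ · Δλ (with Δλ in radians).
= 6371 × cos 35.7° × (23.5° × π/180) = 6371 × 0.8121 × 0.4102 ≈ 2120 km.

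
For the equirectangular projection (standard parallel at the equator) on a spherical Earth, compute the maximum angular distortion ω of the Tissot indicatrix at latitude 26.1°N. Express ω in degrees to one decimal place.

6.2°

For the equirectangular projection with φ₀ = 0 (plate carrée), h = 1 along meridians and k = sec φ along parallels.
At 26.1°: h = 1.000, k = 1.114; principal scales a = 1.114, b = 1.000.
sin(ω/2) = (a − b)/(a + b) = 0.1136/2.114 = 0.05373, so ω = 2 arcsin(0.05373) ≈ 6.2°.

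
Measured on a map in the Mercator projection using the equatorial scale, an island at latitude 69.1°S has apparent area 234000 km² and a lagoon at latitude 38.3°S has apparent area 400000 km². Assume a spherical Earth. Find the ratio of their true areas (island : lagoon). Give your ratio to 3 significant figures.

Mercator's areal exaggeration is sec²φ; hence true area = (apparent area) · cos²φ.
True area of island: 234000 × cos²(69.1°) = 234000 × 0.1273 = 29780 km².
True area of lagoon: 400000 × cos²(38.3°) = 400000 × 0.6159 = 246300 km².
Ratio = 29780 / 246300 ≈ 0.121.

0.121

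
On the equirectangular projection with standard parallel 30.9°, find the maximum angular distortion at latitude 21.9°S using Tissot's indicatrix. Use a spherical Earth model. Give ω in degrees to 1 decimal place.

In the equirectangular projection with standard parallel φ₀ = 30.9° (x = Rλ cos φ₀, y = Rφ), meridians are true-scale (h = 1) and the parallel scale is k = cos φ₀ / cos φ.
At 21.9°: h = 1.000, k = 0.9248; principal scales a = 1.000, b = 0.9248.
sin(ω/2) = (a − b)/(a + b) = 0.07520/1.925 = 0.03907, so ω = 2 arcsin(0.03907) ≈ 4.5°.

4.5°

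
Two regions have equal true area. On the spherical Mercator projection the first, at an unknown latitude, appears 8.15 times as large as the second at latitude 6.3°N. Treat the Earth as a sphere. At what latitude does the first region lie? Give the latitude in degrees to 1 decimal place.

69.6°

On Mercator, (apparent₁)/(apparent₂) = sec²φ₁ / sec²φ₂ when true areas are equal.
cos²φ₂ / cos²φ₁ = 8.15  ⇒  cos φ₁ = cos 6.3° / √8.15 = 0.9940/2.855 = 0.3482.
φ₁ = arccos(0.3482) ≈ 69.6°.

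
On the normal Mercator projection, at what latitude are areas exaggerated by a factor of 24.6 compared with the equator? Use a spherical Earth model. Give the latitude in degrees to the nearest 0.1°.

78.4°

Mercator areal scale is sec²φ.
sec²φ = 24.6  ⇒  cos²φ = 0.04065  ⇒  cos φ = 0.2016.
φ = arccos(0.2016) ≈ 78.4°.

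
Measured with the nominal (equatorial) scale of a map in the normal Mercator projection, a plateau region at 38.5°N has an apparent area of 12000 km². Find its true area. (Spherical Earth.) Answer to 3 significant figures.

The Mercator projection is conformal; its linear scale factor is the same in every direction and equals sec φ = 1/cos φ.
Areal scale = k² = sec²φ = 1/cos²(38.5°) = 1/0.7826² = 1.633.
True area = apparent / (areal scale) = 12000 / 1.633 ≈ 7350 km².

7350 km²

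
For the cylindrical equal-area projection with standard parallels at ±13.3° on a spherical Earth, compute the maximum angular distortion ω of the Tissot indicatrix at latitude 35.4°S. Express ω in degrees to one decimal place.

20.2°

For cylindrical equal-area with standard parallel φ₀, h = cos φ / cos φ₀ and k = cos φ₀ / cos φ, so h·k = 1.
At 35.4°: h = 0.8376, k = 1.194; principal scales a = 1.194, b = 0.8376.
sin(ω/2) = (a − b)/(a + b) = 0.3563/2.031 = 0.1754, so ω = 2 arcsin(0.1754) ≈ 20.2°.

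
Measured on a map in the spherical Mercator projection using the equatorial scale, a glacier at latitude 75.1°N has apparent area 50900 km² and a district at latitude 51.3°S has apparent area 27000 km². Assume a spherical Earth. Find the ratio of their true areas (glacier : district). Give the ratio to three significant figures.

Since Mercator area scale is 1/cos²φ, the true area equals the apparent area multiplied by cos²φ.
True area of glacier: 50900 × cos²(75.1°) = 50900 × 0.06612 = 3365 km².
True area of district: 27000 × cos²(51.3°) = 27000 × 0.3909 = 10560 km².
Ratio = 3365 / 10560 ≈ 0.319.

0.319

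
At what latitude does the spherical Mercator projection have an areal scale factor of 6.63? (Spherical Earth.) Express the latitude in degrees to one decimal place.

Mercator areal scale is sec²φ.
sec²φ = 6.63  ⇒  cos²φ = 0.1508  ⇒  cos φ = 0.3884.
φ = arccos(0.3884) ≈ 67.1°.

67.1°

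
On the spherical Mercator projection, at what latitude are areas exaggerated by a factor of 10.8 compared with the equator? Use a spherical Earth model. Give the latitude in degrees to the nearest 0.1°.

Mercator areal scale is sec²φ.
sec²φ = 10.8  ⇒  cos²φ = 0.09259  ⇒  cos φ = 0.3043.
φ = arccos(0.3043) ≈ 72.3°.

72.3°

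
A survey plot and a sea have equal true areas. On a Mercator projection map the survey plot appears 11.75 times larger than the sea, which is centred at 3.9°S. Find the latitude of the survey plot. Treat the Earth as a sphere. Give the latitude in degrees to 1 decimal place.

On Mercator, (apparent₁)/(apparent₂) = sec²φ₁ / sec²φ₂ when true areas are equal.
cos²φ₂ / cos²φ₁ = 11.75  ⇒  cos φ₁ = cos 3.9° / √11.75 = 0.9977/3.428 = 0.2911.
φ₁ = arccos(0.2911) ≈ 73.1°.

73.1°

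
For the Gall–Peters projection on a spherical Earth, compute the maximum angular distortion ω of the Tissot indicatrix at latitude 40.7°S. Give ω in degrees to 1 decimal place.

The Gall–Peters projection is cylindrical equal-area with φ₀ = 45°. A cylindrical equal-area projection with standard parallel φ₀ has meridian scale h = cos φ / cos φ₀ and parallel scale k = cos φ₀ / cos φ (so areas are preserved, h·k = 1).
At 40.7°: h = 1.072, k = 0.9327; principal scales a = 1.072, b = 0.9327.
sin(ω/2) = (a − b)/(a + b) = 0.1395/2.005 = 0.06957, so ω = 2 arcsin(0.06957) ≈ 8.0°.

8.0°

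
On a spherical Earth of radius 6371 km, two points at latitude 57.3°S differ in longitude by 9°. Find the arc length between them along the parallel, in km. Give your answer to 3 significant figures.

Arc length along a parallel = R cos φ · Δλ (with Δλ in radians).
= 6371 × cos 57.3° × (9° × π/180) = 6371 × 0.5402 × 0.1571 ≈ 541 km.

541 km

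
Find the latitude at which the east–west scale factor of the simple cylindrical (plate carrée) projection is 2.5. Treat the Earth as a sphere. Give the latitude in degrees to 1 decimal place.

66.4°

Plate carrée: h = 1, k = sec φ along parallels.
sec φ = 2.5  ⇒  cos φ = 0.4000  ⇒  φ ≈ 66.4°.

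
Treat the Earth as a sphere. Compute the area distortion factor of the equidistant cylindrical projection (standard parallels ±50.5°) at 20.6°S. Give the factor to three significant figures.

With standard parallel φ₀ = 50.5°, the equirectangular projection gives x = Rλ cos φ₀, y = Rφ, so h = 1 and k = cos 50.5° / cos φ.
Areal scale = h·k = 1 × cos φ₀ / cos φ; at 20.6°, h = 1.000, k = 0.6795, so h·k = 0.6795.

0.680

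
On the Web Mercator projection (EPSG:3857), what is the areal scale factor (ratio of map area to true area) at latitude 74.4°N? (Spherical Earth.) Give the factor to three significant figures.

The Mercator projection is conformal; its linear scale factor is the same in every direction and equals sec φ = 1/cos φ.
Areal scale = k² = sec²φ = 1/cos²(74.4°) = 1/0.2689² = 13.83.

13.8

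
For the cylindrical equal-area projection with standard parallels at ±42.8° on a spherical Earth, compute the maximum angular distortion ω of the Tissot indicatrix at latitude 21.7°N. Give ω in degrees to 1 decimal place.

Cylindrical equal-area (φ₀ = 42.8°): h = cos φ / cos 42.8° along meridians, k = cos 42.8° / cos φ along parallels; h·k = 1.
At 21.7°: h = 1.266, k = 0.7897; principal scales a = 1.266, b = 0.7897.
sin(ω/2) = (a − b)/(a + b) = 0.4766/2.056 = 0.2318, so ω = 2 arcsin(0.2318) ≈ 26.8°.

26.8°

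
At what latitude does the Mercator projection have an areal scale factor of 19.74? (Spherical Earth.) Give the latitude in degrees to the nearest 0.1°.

77.0°

Mercator areal scale is sec²φ.
sec²φ = 19.74  ⇒  cos²φ = 0.05066  ⇒  cos φ = 0.2251.
φ = arccos(0.2251) ≈ 77.0°.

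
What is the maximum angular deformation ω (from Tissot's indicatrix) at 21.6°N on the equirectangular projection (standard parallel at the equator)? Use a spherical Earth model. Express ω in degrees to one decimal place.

4.2°

For the equirectangular projection with φ₀ = 0 (plate carrée), h = 1 along meridians and k = sec φ along parallels.
At 21.6°: h = 1.000, k = 1.076; principal scales a = 1.076, b = 1.000.
sin(ω/2) = (a − b)/(a + b) = 0.07553/2.076 = 0.03639, so ω = 2 arcsin(0.03639) ≈ 4.2°.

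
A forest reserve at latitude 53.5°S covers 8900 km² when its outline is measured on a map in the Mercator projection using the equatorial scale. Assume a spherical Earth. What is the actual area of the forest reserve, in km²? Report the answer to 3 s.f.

For Mercator, h = k = sec φ (a conformal cylindrical projection has a single point scale, 1/cos φ).
Areal scale = k² = sec²φ = 1/cos²(53.5°) = 1/0.5948² = 2.826.
True area = apparent / (areal scale) = 8900 / 2.826 ≈ 3150 km².

3150 km²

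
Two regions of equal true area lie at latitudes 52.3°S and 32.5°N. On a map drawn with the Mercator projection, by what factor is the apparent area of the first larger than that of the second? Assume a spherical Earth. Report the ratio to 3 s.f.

Mercator areal scale is sec²φ.
At 52.3°: sec²(52.3°) = 1/0.6115² = 2.674.
At 32.5°: sec²(32.5°) = 1/0.8434² = 1.406.
Ratio = 2.674/1.406 = cos²(32.5°)/cos²(52.3°) ≈ 1.90.

1.90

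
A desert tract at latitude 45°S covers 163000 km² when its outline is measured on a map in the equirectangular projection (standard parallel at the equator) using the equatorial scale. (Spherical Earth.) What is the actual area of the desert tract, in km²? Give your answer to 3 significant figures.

115000 km²

In the plate carrée (x = Rλ, y = Rφ), meridians are true-scale (h = 1) and parallels are stretched by k = sec φ.
Areal scale = h·k = 1 × sec φ; at 45°, h = 1.000, k = 1.414, so h·k = 1.414.
True area = apparent / (areal scale) = 163000 / 1.414 ≈ 115000 km².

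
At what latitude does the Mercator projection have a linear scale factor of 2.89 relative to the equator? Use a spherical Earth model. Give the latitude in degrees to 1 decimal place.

69.8°

Mercator scale is k = sec φ = 1/cos φ.
1/cos φ = 2.89  ⇒  cos φ = 0.3460  ⇒  φ = arccos(0.3460) ≈ 69.8°.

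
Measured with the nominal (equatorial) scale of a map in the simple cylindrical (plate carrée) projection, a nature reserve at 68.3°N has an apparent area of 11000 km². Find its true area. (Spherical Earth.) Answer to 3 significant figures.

Plate carrée maps x = Rλ, y = Rφ. The meridian scale is h = 1 and the parallel scale is k = 1/cos φ = sec φ.
Areal scale = h·k = 1 × sec φ; at 68.3°, h = 1.000, k = 2.705, so h·k = 2.705.
True area = apparent / (areal scale) = 11000 / 2.705 ≈ 4070 km².

4070 km²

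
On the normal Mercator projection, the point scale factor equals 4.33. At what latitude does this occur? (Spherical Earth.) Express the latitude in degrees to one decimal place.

76.6°

Mercator scale is k = sec φ = 1/cos φ.
1/cos φ = 4.33  ⇒  cos φ = 0.2309  ⇒  φ = arccos(0.2309) ≈ 76.6°.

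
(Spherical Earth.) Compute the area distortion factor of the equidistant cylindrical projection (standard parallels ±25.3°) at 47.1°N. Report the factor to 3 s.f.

In the equirectangular projection with standard parallel φ₀ = 25.3° (x = Rλ cos φ₀, y = Rφ), meridians are true-scale (h = 1) and the parallel scale is k = cos φ₀ / cos φ.
Areal scale = h·k = 1 × cos φ₀ / cos φ; at 47.1°, h = 1.000, k = 1.328, so h·k = 1.328.

1.33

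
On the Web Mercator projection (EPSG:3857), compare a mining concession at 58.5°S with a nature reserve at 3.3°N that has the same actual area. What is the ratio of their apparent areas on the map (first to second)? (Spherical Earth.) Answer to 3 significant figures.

3.65

Mercator is conformal with k = sec φ, so areal scale = k² = sec²φ.
At 58.5°: sec²(58.5°) = 1/0.5225² = 3.663.
At 3.3°: sec²(3.3°) = 1/0.9983² = 1.003.
Ratio = 3.663/1.003 = cos²(3.3°)/cos²(58.5°) ≈ 3.65.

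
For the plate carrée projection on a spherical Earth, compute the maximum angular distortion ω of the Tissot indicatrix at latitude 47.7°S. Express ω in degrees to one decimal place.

22.5°

For the equirectangular projection with φ₀ = 0 (plate carrée), h = 1 along meridians and k = sec φ along parallels.
At 47.7°: h = 1.000, k = 1.486; principal scales a = 1.486, b = 1.000.
sin(ω/2) = (a − b)/(a + b) = 0.4859/2.486 = 0.1954, so ω = 2 arcsin(0.1954) ≈ 22.5°.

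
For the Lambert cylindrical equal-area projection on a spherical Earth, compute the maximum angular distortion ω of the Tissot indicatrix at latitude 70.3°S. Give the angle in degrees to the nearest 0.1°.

The Lambert cylindrical equal-area projection is the cylindrical equal-area projection with its standard parallel at the equator (φ₀ = 0). Cylindrical equal-area (φ₀ = 0°): h = cos φ / cos 0° along meridians, k = cos 0° / cos φ along parallels; h·k = 1.
At 70.3°: h = 0.3371, k = 2.967; principal scales a = 2.967, b = 0.3371.
sin(ω/2) = (a − b)/(a + b) = 2.629/3.304 = 0.7959, so ω = 2 arcsin(0.7959) ≈ 105.5°.

105.5°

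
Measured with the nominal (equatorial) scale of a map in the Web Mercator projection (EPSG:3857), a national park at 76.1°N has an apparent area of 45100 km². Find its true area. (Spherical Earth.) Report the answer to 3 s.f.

Mercator is conformal, so the point scale is isotropic: h = k = sec φ = 1/cos φ.
Areal scale = k² = sec²φ = 1/cos²(76.1°) = 1/0.2402² = 17.33.
True area = apparent / (areal scale) = 45100 / 17.33 ≈ 2600 km².

2600 km²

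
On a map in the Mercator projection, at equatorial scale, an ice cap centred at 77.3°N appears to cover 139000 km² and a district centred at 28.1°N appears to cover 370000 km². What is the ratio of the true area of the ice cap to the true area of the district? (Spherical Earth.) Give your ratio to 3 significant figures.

0.0233

On Mercator the areal scale is sec²φ, so true area = apparent × cos²φ.
True area of ice cap: 139000 × cos²(77.3°) = 139000 × 0.04833 = 6718 km².
True area of district: 370000 × cos²(28.1°) = 370000 × 0.7781 = 287900 km².
Ratio = 6718 / 287900 ≈ 0.0233.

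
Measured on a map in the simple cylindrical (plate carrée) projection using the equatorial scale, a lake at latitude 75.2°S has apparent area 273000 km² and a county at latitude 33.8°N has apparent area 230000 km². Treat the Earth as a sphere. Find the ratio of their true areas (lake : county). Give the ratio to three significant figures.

0.365

Plate carrée has h = 1 and k = sec φ, giving areal scale sec φ; true area = (apparent area) · cos φ.
True area of lake: 273000 × cos(75.2°) = 273000 × 0.2554 = 69740 km².
True area of county: 230000 × cos(33.8°) = 230000 × 0.8310 = 191100 km².
Ratio = 69740 / 191100 ≈ 0.365.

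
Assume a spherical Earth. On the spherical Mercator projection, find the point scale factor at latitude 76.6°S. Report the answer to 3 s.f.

4.32

The Mercator projection is conformal; its linear scale factor is the same in every direction and equals sec φ = 1/cos φ.
k = 1/cos 76.6° = 1/0.2317 = 4.315.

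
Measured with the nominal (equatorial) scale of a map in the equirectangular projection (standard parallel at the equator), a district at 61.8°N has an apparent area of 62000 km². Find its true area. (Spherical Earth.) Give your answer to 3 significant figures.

In the plate carrée (x = Rλ, y = Rφ), meridians are true-scale (h = 1) and parallels are stretched by k = sec φ.
Areal scale = h·k = 1 × sec φ; at 61.8°, h = 1.000, k = 2.116, so h·k = 2.116.
True area = apparent / (areal scale) = 62000 / 2.116 ≈ 29300 km².

29300 km²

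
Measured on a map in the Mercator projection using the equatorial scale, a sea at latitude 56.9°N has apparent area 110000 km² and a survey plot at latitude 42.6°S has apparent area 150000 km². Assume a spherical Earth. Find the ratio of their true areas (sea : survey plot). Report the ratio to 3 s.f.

Mercator's areal exaggeration is sec²φ; hence true area = (apparent area) · cos²φ.
True area of sea: 110000 × cos²(56.9°) = 110000 × 0.2982 = 32810 km².
True area of survey plot: 150000 × cos²(42.6°) = 150000 × 0.5418 = 81280 km².
Ratio = 32810 / 81280 ≈ 0.404.

0.404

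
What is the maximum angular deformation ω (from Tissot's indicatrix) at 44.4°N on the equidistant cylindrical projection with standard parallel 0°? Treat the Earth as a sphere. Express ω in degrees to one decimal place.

For the equirectangular projection with φ₀ = 0 (plate carrée), h = 1 along meridians and k = sec φ along parallels.
At 44.4°: h = 1.000, k = 1.400; principal scales a = 1.400, b = 1.000.
sin(ω/2) = (a − b)/(a + b) = 0.3996/2.400 = 0.1665, so ω = 2 arcsin(0.1665) ≈ 19.2°.

19.2°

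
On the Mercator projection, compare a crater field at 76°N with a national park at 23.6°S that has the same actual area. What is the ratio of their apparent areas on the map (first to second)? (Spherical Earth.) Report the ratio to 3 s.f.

14.3

Mercator is conformal with k = sec φ, so areal scale = k² = sec²φ.
At 76°: sec²(76°) = 1/0.2419² = 17.09.
At 23.6°: sec²(23.6°) = 1/0.9164² = 1.191.
Ratio = 17.09/1.191 = cos²(23.6°)/cos²(76°) ≈ 14.3.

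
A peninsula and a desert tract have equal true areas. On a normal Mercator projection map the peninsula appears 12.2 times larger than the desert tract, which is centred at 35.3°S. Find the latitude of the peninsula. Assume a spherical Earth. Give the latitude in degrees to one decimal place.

76.5°

For equal true areas on Mercator, apparent areas scale as sec²φ, so the ratio is cos²φ₂ / cos²φ₁.
cos²φ₂ / cos²φ₁ = 12.2  ⇒  cos φ₁ = cos 35.3° / √12.2 = 0.8161/3.493 = 0.2337.
φ₁ = arccos(0.2337) ≈ 76.5°.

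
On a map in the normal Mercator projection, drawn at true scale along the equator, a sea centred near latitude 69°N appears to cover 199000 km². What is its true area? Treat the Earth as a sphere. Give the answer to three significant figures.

25600 km²

Mercator is conformal, so the point scale is isotropic: h = k = sec φ = 1/cos φ.
Areal scale = k² = sec²φ = 1/cos²(69°) = 1/0.3584² = 7.786.
True area = apparent / (areal scale) = 199000 / 7.786 ≈ 25600 km².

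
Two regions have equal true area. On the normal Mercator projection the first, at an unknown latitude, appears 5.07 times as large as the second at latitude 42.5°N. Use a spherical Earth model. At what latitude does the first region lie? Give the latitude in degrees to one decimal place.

70.9°

For equal true areas on Mercator, apparent areas scale as sec²φ, so the ratio is cos²φ₂ / cos²φ₁.
cos²φ₂ / cos²φ₁ = 5.07  ⇒  cos φ₁ = cos 42.5° / √5.07 = 0.7373/2.252 = 0.3274.
φ₁ = arccos(0.3274) ≈ 70.9°.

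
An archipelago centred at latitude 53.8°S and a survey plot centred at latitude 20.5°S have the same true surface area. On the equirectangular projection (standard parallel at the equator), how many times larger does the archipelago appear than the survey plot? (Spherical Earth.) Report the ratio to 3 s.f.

For the equirectangular projection with φ₀ = 0 (plate carrée), h = 1 along meridians and k = sec φ along parallels.
Areal scale at 53.8°: h·k = 1.000 × 1.693 = 1.693.
Areal scale at 20.5°: h·k = 1.000 × 1.068 = 1.068.
Ratio = 1.693/1.068 ≈ 1.59.

1.59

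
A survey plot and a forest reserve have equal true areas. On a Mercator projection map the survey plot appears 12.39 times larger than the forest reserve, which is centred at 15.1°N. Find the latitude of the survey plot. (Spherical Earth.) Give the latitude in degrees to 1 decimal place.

74.1°

On Mercator, (apparent₁)/(apparent₂) = sec²φ₁ / sec²φ₂ when true areas are equal.
cos²φ₂ / cos²φ₁ = 12.39  ⇒  cos φ₁ = cos 15.1° / √12.39 = 0.9655/3.520 = 0.2743.
φ₁ = arccos(0.2743) ≈ 74.1°.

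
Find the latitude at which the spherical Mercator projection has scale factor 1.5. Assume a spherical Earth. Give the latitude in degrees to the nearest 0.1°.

Mercator scale is k = sec φ = 1/cos φ.
1/cos φ = 1.5  ⇒  cos φ = 0.6667  ⇒  φ = arccos(0.6667) ≈ 48.2°.

48.2°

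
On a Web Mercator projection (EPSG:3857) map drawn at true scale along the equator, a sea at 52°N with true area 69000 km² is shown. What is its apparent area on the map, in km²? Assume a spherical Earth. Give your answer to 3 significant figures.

The Mercator projection is conformal; its linear scale factor is the same in every direction and equals sec φ = 1/cos φ.
Areal scale = k² = sec²φ = 1/cos²(52°) = 1/0.6157² = 2.638.
Apparent area = 69000 × 2.638 ≈ 182000 km².

182000 km²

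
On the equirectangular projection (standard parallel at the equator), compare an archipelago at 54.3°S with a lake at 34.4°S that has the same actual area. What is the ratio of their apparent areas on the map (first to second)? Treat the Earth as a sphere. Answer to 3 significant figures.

1.41

Plate carrée maps x = Rλ, y = Rφ. The meridian scale is h = 1 and the parallel scale is k = 1/cos φ = sec φ.
Areal scale at 54.3°: h·k = 1.000 × 1.714 = 1.714.
Areal scale at 34.4°: h·k = 1.000 × 1.212 = 1.212.
Ratio = 1.714/1.212 ≈ 1.41.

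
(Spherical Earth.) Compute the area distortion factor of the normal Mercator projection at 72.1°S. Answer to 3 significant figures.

The Mercator projection is conformal; its linear scale factor is the same in every direction and equals sec φ = 1/cos φ.
Areal scale = k² = sec²φ = 1/cos²(72.1°) = 1/0.3074² = 10.59.

10.6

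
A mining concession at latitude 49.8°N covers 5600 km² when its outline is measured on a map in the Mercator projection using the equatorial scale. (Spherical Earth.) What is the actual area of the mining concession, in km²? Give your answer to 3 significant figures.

2330 km²

Mercator is conformal, so the point scale is isotropic: h = k = sec φ = 1/cos φ.
Areal scale = k² = sec²φ = 1/cos²(49.8°) = 1/0.6455² = 2.400.
True area = apparent / (areal scale) = 5600 / 2.400 ≈ 2330 km².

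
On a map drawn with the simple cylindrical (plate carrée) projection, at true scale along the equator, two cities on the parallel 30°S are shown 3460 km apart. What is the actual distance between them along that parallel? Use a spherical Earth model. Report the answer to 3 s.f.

For the equirectangular projection with φ₀ = 0 (plate carrée), h = 1 along meridians and k = sec φ along parallels.
Along the parallel at 30°, map distances are exaggerated by k = sec 30° = 1.155.
True distance = 3460 / 1.155 = 3460 × cos 30° ≈ 3000 km.

3000 km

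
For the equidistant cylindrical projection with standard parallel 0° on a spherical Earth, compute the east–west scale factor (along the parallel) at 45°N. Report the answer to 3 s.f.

1.41

For the equirectangular projection with φ₀ = 0 (plate carrée), h = 1 along meridians and k = sec φ along parallels.
k = 1/cos 45° = 1/0.7071 = 1.414.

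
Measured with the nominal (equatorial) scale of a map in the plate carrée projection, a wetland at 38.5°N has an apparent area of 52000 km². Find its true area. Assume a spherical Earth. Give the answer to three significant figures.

Plate carrée maps x = Rλ, y = Rφ. The meridian scale is h = 1 and the parallel scale is k = 1/cos φ = sec φ.
Areal scale = h·k = 1 × sec φ; at 38.5°, h = 1.000, k = 1.278, so h·k = 1.278.
True area = apparent / (areal scale) = 52000 / 1.278 ≈ 40700 km².

40700 km²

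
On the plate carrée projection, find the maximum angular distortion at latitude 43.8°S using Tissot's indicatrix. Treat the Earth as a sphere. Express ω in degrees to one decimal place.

Plate carrée maps x = Rλ, y = Rφ. The meridian scale is h = 1 and the parallel scale is k = 1/cos φ = sec φ.
At 43.8°: h = 1.000, k = 1.386; principal scales a = 1.386, b = 1.000.
sin(ω/2) = (a − b)/(a + b) = 0.3855/2.386 = 0.1616, so ω = 2 arcsin(0.1616) ≈ 18.6°.

18.6°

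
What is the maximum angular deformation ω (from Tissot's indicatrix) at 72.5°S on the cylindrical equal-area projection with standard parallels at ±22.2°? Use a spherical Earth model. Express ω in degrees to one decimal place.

A cylindrical equal-area projection with standard parallel φ₀ has meridian scale h = cos φ / cos φ₀ and parallel scale k = cos φ₀ / cos φ (so areas are preserved, h·k = 1).
At 72.5°: h = 0.3248, k = 3.079; principal scales a = 3.079, b = 0.3248.
sin(ω/2) = (a − b)/(a + b) = 2.754/3.404 = 0.8092, so ω = 2 arcsin(0.8092) ≈ 108.0°.

108.0°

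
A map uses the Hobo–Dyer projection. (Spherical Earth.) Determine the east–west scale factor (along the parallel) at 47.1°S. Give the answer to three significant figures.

1.17

The Hobo–Dyer projection is cylindrical equal-area with φ₀ = 37.5°. For cylindrical equal-area with standard parallel φ₀, h = cos φ / cos φ₀ and k = cos φ₀ / cos φ, so h·k = 1.
k = cos 37.5° / cos 47.1° = 0.7934/0.6807 = 1.165.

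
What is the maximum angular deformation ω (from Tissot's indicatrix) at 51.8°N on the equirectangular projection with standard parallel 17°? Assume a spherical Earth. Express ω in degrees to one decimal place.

With standard parallel φ₀ = 17°, the equirectangular projection gives x = Rλ cos φ₀, y = Rφ, so h = 1 and k = cos 17° / cos φ.
At 51.8°: h = 1.000, k = 1.546; principal scales a = 1.546, b = 1.000.
sin(ω/2) = (a − b)/(a + b) = 0.5464/2.546 = 0.2146, so ω = 2 arcsin(0.2146) ≈ 24.8°.

24.8°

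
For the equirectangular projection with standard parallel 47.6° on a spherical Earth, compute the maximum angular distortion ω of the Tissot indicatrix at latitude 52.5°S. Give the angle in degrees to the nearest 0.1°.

In the equirectangular projection with standard parallel φ₀ = 47.6° (x = Rλ cos φ₀, y = Rφ), meridians are true-scale (h = 1) and the parallel scale is k = cos φ₀ / cos φ.
At 52.5°: h = 1.000, k = 1.108; principal scales a = 1.108, b = 1.000.
sin(ω/2) = (a − b)/(a + b) = 0.1077/2.108 = 0.05108, so ω = 2 arcsin(0.05108) ≈ 5.9°.

5.9°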